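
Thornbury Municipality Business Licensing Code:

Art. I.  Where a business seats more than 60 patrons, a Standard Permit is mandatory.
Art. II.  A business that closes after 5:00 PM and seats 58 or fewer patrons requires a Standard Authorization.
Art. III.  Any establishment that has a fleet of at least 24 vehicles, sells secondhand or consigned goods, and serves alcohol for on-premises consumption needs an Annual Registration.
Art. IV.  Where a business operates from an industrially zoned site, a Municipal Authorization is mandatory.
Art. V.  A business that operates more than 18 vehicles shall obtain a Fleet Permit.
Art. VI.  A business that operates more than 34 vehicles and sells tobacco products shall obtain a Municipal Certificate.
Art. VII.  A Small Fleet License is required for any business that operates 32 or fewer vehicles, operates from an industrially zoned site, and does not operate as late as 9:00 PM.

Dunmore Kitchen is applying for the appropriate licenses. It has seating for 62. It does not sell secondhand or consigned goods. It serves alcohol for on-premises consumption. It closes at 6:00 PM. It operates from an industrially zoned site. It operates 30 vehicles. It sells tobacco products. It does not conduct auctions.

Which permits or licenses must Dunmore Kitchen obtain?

Art. I. seating 62 > 60 → Standard Permit required.
Art. II. closes 6:00 PM, after 5:00 PM; seating 62 > 58 → Standard Authorization not required.
Art. III. vehicles 30 ≥ 24; does not sell secondhand or consigned goods; serves alcohol for on-premises consumption → Annual Registration not required.
Art. IV. operates from an industrially zoned site → Municipal Authorization required.
Art. V. vehicles 30 > 18 → Fleet Permit required.
Art. VI. vehicles 30 ≤ 34; sells tobacco products → Municipal Certificate not required.
Art. VII. vehicles 30 ≤ 32; operates from an industrially zoned site; closes 6:00 PM, at/before 9:00 PM → Small Fleet License required.

Fleet Permit, Municipal Authorization, Small Fleet License, Standard Permit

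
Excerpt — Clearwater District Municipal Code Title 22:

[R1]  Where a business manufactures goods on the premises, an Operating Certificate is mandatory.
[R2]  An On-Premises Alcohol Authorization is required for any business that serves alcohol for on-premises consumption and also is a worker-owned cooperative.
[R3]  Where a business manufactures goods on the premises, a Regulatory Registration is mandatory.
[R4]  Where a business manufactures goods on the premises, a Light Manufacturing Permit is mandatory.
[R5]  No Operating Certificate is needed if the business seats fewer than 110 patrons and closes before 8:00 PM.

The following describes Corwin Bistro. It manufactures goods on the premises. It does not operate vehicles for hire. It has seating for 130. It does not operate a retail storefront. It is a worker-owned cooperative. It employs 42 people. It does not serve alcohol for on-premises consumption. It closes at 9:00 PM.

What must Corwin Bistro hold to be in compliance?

Light Manufacturing Permit, Operating Certificate, Regulatory Registration

[R1] manufactures goods on the premises → Operating Certificate required.
[R2] does not serve alcohol for on-premises consumption; is a worker-owned cooperative → On-Premises Alcohol Authorization not required.
[R3] manufactures goods on the premises → Regulatory Registration required.
[R4] manufactures goods on the premises → Light Manufacturing Permit required.
[R5] seating 130 ≥ 110; closes 9:00 PM, after 8:00 PM → Operating Certificate exemption does not apply.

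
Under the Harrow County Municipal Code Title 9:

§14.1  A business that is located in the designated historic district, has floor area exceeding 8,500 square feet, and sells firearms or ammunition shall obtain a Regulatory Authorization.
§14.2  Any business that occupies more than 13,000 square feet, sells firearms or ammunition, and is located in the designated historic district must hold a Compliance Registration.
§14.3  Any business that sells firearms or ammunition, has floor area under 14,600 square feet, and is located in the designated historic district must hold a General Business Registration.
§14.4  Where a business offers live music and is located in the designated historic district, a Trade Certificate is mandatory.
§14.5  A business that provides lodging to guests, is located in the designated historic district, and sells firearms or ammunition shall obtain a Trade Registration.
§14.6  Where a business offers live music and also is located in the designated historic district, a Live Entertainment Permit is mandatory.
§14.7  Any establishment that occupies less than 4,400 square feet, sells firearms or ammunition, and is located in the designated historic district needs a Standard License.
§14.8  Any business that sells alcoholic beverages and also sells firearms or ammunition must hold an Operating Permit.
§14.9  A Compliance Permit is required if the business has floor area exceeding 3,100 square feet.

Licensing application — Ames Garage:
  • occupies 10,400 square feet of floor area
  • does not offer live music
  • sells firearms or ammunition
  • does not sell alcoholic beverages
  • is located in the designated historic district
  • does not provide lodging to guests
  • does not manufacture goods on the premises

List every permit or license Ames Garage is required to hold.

Compliance Permit, General Business Registration, Regulatory Authorization

§14.1 is located in the designated historic district; floor area 10,400 square feet > 8,500 square feet; sells firearms or ammunition → Regulatory Authorization required.
§14.2 floor area 10,400 square feet ≤ 13,000 square feet; sells firearms or ammunition; is located in the designated historic district → Compliance Registration not required.
§14.3 sells firearms or ammunition; floor area 10,400 square feet < 14,600 square feet; is located in the designated historic district → General Business Registration required.
§14.4 does not offer live music; is located in the designated historic district → Trade Certificate not required.
§14.5 does not provide lodging to guests; is located in the designated historic district; sells firearms or ammunition → Trade Registration not required.
§14.6 does not offer live music; is located in the designated historic district → Live Entertainment Permit not required.
§14.7 floor area 10,400 square feet ≥ 4,400 square feet; sells firearms or ammunition; is located in the designated historic district → Standard License not required.
§14.8 does not sell alcoholic beverages; sells firearms or ammunition → Operating Permit not required.
§14.9 floor area 10,400 square feet > 3,100 square feet → Compliance Permit required.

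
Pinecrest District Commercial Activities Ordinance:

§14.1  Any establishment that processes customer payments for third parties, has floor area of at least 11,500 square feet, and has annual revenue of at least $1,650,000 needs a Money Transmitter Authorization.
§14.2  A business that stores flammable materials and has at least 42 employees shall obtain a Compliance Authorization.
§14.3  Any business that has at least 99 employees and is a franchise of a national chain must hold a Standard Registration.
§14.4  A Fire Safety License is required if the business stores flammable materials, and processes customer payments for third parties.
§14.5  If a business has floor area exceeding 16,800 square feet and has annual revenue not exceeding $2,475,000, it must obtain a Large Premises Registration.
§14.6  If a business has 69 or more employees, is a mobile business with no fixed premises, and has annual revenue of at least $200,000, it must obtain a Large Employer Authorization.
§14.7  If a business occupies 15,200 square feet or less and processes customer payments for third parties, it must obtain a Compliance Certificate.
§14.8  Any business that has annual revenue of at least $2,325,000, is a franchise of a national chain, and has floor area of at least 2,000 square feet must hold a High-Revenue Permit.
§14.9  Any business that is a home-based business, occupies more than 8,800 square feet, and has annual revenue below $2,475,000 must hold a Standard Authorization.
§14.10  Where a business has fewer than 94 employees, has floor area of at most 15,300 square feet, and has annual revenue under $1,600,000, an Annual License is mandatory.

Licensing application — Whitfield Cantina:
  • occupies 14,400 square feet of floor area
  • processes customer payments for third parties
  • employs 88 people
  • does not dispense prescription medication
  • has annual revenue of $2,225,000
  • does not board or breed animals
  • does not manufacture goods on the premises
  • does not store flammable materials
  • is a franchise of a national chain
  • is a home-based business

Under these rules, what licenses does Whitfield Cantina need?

§14.1 processes customer payments for third parties; floor area 14,400 square feet ≥ 11,500 square feet; revenue $2,225,000 ≥ $1,650,000 → Money Transmitter Authorization required.
§14.2 does not store flammable materials; employees 88 ≥ 42 → Compliance Authorization not required.
§14.3 employees 88 < 99; is a franchise of a national chain → Standard Registration not required.
§14.4 does not store flammable materials; processes customer payments for third parties → Fire Safety License not required.
§14.5 floor area 14,400 square feet ≤ 16,800 square feet; revenue $2,225,000 ≤ $2,475,000 → Large Premises Registration not required.
§14.6 employees 88 ≥ 69; is a home-based business (not: is a mobile business with no fixed premises); revenue $2,225,000 ≥ $200,000 → Large Employer Authorization not required.
§14.7 floor area 14,400 square feet ≤ 15,200 square feet; processes customer payments for third parties → Compliance Certificate required.
§14.8 revenue $2,225,000 < $2,325,000; is a franchise of a national chain; floor area 14,400 square feet ≥ 2,000 square feet → High-Revenue Permit not required.
§14.9 is a home-based business; floor area 14,400 square feet > 8,800 square feet; revenue $2,225,000 < $2,475,000 → Standard Authorization required.
§14.10 employees 88 < 94; floor area 14,400 square feet ≤ 15,300 square feet; revenue $2,225,000 ≥ $1,600,000 → Annual License not required.

Compliance Certificate, Money Transmitter Authorization, Standard Authorization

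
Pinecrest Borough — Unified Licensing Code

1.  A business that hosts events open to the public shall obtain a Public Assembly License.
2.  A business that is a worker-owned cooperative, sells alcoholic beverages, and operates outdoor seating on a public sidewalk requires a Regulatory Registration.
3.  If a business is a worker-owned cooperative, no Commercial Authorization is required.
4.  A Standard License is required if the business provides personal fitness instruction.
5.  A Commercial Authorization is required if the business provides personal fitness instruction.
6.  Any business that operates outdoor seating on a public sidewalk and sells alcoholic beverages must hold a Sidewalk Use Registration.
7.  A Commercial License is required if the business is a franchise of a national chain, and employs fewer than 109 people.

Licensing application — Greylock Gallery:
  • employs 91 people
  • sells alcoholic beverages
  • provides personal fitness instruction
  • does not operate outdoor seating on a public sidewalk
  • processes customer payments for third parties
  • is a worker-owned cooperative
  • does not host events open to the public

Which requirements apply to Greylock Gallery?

1. does not host events open to the public → Public Assembly License not required.
2. is a worker-owned cooperative; sells alcoholic beverages; does not operate outdoor seating on a public sidewalk → Regulatory Registration not required.
3. is a worker-owned cooperative → exempt from Commercial Authorization.
4. provides personal fitness instruction → Standard License required.
5. provides personal fitness instruction → Commercial Authorization required.
6. does not operate outdoor seating on a public sidewalk; sells alcoholic beverages → Sidewalk Use Registration not required.
7. is a worker-owned cooperative (not: is a franchise of a national chain); employees 91 < 109 → Commercial License not required.

Standard License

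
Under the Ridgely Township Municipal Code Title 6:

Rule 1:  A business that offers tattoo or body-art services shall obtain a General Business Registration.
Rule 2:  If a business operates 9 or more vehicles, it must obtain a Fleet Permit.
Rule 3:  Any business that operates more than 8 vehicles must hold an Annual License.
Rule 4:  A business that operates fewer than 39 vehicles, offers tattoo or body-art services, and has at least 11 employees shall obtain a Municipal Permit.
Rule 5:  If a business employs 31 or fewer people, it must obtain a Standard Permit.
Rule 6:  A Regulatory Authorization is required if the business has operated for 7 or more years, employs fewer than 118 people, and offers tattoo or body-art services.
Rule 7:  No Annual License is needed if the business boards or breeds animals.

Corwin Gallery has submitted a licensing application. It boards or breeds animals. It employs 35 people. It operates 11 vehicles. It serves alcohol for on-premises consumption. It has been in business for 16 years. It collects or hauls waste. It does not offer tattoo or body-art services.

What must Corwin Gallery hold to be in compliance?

Rule 1: does not offer tattoo or body-art services → General Business Registration not required.
Rule 2: vehicles 11 ≥ 9 → Fleet Permit required.
Rule 3: vehicles 11 > 8 → Annual License required.
Rule 4: vehicles 11 < 39; does not offer tattoo or body-art services; employees 35 ≥ 11 → Municipal Permit not required.
Rule 5: employees 35 > 31 → Standard Permit not required.
Rule 6: years in business 16 ≥ 7; employees 35 < 118; does not offer tattoo or body-art services → Regulatory Authorization not required.
Rule 7: boards or breeds animals → exempt from Annual License.

Fleet Permit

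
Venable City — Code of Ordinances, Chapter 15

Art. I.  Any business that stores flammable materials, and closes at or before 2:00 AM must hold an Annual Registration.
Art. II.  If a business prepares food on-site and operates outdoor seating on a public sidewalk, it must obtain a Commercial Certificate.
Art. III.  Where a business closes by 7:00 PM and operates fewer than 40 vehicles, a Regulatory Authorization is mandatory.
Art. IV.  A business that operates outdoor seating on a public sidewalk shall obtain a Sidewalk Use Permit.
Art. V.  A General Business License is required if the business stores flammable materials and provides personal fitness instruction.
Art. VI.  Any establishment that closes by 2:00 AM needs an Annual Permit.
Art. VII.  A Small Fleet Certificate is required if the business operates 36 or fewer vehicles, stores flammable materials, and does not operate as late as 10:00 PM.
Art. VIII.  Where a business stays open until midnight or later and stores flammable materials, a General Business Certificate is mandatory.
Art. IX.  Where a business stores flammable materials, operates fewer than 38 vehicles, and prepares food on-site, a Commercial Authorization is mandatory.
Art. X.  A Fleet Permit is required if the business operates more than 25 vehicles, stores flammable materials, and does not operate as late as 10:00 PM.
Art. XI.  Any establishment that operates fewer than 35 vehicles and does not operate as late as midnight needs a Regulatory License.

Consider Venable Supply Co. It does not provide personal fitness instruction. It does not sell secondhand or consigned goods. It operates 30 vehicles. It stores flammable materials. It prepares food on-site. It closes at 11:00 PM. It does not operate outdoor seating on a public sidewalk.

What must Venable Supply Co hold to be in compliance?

Annual Permit, Annual Registration, Commercial Authorization, Regulatory License

Art. I. stores flammable materials; closes 11:00 PM, at/before 2:00 AM → Annual Registration required.
Art. II. prepares food on-site; does not operate outdoor seating on a public sidewalk → Commercial Certificate not required.
Art. III. closes 11:00 PM, after 7:00 PM; vehicles 30 < 40 → Regulatory Authorization not required.
Art. IV. does not operate outdoor seating on a public sidewalk → Sidewalk Use Permit not required.
Art. V. stores flammable materials; does not provide personal fitness instruction → General Business License not required.
Art. VI. closes 11:00 PM, at/before 2:00 AM → Annual Permit required.
Art. VII. vehicles 30 ≤ 36; stores flammable materials; closes 11:00 PM, after 10:00 PM → Small Fleet Certificate not required.
Art. VIII. closes 11:00 PM, at/before midnight; stores flammable materials → General Business Certificate not required.
Art. IX. stores flammable materials; vehicles 30 < 38; prepares food on-site → Commercial Authorization required.
Art. X. vehicles 30 > 25; stores flammable materials; closes 11:00 PM, after 10:00 PM → Fleet Permit not required.
Art. XI. vehicles 30 < 35; closes 11:00 PM, at/before midnight → Regulatory License required.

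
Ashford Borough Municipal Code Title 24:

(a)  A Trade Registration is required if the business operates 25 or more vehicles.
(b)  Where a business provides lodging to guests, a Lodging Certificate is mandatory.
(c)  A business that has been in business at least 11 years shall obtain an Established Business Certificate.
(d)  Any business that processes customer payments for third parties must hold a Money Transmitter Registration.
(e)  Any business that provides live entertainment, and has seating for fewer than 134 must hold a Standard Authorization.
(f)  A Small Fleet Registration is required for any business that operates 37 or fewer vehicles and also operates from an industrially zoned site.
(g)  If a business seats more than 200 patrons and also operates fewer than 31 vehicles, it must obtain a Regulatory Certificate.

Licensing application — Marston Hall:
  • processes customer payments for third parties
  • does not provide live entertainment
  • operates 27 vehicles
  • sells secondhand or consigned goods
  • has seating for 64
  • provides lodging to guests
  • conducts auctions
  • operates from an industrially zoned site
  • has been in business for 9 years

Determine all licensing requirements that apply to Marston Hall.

(a) vehicles 27 ≥ 25 → Trade Registration required.
(b) provides lodging to guests → Lodging Certificate required.
(c) years in business 9 < 11 → Established Business Certificate not required.
(d) processes customer payments for third parties → Money Transmitter Registration required.
(e) does not provide live entertainment; seating 64 < 134 → Standard Authorization not required.
(f) vehicles 27 ≤ 37; operates from an industrially zoned site → Small Fleet Registration required.
(g) seating 64 ≤ 200; vehicles 27 < 31 → Regulatory Certificate not required.

Lodging Certificate, Money Transmitter Registration, Small Fleet Registration, Trade Registration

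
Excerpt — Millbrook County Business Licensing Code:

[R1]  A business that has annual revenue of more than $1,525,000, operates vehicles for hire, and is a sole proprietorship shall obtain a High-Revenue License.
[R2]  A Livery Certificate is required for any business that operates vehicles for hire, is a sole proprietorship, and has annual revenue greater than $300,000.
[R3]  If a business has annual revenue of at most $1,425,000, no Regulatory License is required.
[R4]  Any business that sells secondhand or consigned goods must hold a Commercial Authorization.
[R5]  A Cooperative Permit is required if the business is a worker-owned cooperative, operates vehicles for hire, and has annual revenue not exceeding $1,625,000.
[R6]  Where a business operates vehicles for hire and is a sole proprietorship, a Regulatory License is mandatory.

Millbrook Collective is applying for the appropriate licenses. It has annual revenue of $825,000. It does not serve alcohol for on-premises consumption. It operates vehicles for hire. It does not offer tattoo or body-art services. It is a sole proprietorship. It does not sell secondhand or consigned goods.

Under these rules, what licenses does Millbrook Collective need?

Livery Certificate

[R1] revenue $825,000 ≤ $1,525,000; operates vehicles for hire; is a sole proprietorship → High-Revenue License not required.
[R2] operates vehicles for hire; is a sole proprietorship; revenue $825,000 > $300,000 → Livery Certificate required.
[R3] revenue $825,000 ≤ $1,425,000 → exempt from Regulatory License.
[R4] does not sell secondhand or consigned goods → Commercial Authorization not required.
[R5] is a sole proprietorship (not: is a worker-owned cooperative); operates vehicles for hire; revenue $825,000 ≤ $1,625,000 → Cooperative Permit not required.
[R6] operates vehicles for hire; is a sole proprietorship → Regulatory License required.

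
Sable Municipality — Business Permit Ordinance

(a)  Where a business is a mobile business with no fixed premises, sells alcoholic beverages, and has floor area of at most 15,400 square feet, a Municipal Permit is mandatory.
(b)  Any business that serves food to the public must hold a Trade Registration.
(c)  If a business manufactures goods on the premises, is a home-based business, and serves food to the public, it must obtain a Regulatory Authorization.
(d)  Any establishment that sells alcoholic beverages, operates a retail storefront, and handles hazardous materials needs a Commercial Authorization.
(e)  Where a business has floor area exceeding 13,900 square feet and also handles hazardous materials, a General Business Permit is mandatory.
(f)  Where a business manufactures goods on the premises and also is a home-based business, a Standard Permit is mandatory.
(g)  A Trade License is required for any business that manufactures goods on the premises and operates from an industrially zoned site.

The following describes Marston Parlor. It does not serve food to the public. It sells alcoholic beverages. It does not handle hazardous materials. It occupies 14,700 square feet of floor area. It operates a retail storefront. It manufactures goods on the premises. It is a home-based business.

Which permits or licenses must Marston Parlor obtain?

Standard Permit

(a) is a home-based business (not: is a mobile business with no fixed premises); sells alcoholic beverages; floor area 14,700 square feet ≤ 15,400 square feet → Municipal Permit not required.
(b) does not serve food to the public → Trade Registration not required.
(c) manufactures goods on the premises; is a home-based business; does not serve food to the public → Regulatory Authorization not required.
(d) sells alcoholic beverages; operates a retail storefront; does not handle hazardous materials → Commercial Authorization not required.
(e) floor area 14,700 square feet > 13,900 square feet; does not handle hazardous materials → General Business Permit not required.
(f) manufactures goods on the premises; is a home-based business → Standard Permit required.
(g) manufactures goods on the premises; is a home-based business (not: operates from an industrially zoned site) → Trade License not required.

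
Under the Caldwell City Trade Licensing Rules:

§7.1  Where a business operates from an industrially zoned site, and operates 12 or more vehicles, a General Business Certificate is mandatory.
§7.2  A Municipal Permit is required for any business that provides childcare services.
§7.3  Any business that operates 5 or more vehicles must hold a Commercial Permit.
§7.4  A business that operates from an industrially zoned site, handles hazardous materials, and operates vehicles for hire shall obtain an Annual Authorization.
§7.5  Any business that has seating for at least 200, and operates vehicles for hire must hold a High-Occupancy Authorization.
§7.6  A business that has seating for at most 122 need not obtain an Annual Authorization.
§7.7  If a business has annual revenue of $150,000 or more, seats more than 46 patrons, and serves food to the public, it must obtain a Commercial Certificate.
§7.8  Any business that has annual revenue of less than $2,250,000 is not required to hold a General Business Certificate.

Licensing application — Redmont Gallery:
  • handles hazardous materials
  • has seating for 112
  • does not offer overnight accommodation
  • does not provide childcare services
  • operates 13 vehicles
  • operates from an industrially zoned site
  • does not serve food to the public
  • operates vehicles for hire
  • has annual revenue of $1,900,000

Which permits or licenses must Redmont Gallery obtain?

§7.1 operates from an industrially zoned site; vehicles 13 ≥ 12 → General Business Certificate required.
§7.2 does not provide childcare services → Municipal Permit not required.
§7.3 vehicles 13 ≥ 5 → Commercial Permit required.
§7.4 operates from an industrially zoned site; handles hazardous materials; operates vehicles for hire → Annual Authorization required.
§7.5 seating 112 < 200; operates vehicles for hire → High-Occupancy Authorization not required.
§7.6 seating 112 ≤ 122 → exempt from Annual Authorization.
§7.7 revenue $1,900,000 ≥ $150,000; seating 112 > 46; does not serve food to the public → Commercial Certificate not required.
§7.8 revenue $1,900,000 < $2,250,000 → exempt from General Business Certificate.

Commercial Permit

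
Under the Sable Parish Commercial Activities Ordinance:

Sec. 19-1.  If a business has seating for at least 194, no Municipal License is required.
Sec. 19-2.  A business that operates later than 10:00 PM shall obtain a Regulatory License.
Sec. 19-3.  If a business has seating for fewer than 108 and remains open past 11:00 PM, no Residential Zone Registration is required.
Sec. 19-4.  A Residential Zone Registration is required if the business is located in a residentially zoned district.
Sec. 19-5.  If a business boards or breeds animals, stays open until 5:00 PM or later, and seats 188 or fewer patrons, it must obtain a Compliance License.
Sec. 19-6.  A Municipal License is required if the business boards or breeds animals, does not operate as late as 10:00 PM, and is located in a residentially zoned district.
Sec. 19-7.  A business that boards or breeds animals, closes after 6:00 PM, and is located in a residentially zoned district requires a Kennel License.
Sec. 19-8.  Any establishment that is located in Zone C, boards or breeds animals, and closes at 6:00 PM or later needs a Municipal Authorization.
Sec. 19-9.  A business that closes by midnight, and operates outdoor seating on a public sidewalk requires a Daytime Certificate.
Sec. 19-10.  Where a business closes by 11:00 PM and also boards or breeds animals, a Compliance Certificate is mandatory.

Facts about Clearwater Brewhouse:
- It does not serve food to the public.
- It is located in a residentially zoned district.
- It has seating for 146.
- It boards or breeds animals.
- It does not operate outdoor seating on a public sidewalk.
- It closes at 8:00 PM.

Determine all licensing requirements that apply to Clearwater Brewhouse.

Sec. 19-1. seating 146 < 194 → Municipal License exemption does not apply.
Sec. 19-2. closes 8:00 PM, at/before 10:00 PM → Regulatory License not required.
Sec. 19-3. seating 146 ≥ 108; closes 8:00 PM, at/before 11:00 PM → Residential Zone Registration exemption does not apply.
Sec. 19-4. is located in a residentially zoned district → Residential Zone Registration required.
Sec. 19-5. boards or breeds animals; closes 8:00 PM, after 5:00 PM; seating 146 ≤ 188 → Compliance License required.
Sec. 19-6. boards or breeds animals; closes 8:00 PM, at/before 10:00 PM; is located in a residentially zoned district → Municipal License required.
Sec. 19-7. boards or breeds animals; closes 8:00 PM, after 6:00 PM; is located in a residentially zoned district → Kennel License required.
Sec. 19-8. is located in a residentially zoned district (not: is located in Zone C); boards or breeds animals; closes 8:00 PM, after 6:00 PM → Municipal Authorization not required.
Sec. 19-9. closes 8:00 PM, at/before midnight; does not operate outdoor seating on a public sidewalk → Daytime Certificate not required.
Sec. 19-10. closes 8:00 PM, at/before 11:00 PM; boards or breeds animals → Compliance Certificate required.

Compliance Certificate, Compliance License, Kennel License, Municipal License, Residential Zone Registration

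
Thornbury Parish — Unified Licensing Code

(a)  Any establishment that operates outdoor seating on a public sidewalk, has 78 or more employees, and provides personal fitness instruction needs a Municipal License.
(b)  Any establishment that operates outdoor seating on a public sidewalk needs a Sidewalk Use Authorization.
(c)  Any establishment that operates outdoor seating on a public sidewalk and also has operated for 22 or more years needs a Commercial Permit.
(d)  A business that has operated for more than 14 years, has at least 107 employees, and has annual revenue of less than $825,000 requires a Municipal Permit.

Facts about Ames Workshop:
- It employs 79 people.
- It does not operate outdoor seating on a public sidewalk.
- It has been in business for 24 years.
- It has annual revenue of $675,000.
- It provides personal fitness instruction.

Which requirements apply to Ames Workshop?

None

(a) does not operate outdoor seating on a public sidewalk; employees 79 ≥ 78; provides personal fitness instruction → Municipal License not required.
(b) does not operate outdoor seating on a public sidewalk → Sidewalk Use Authorization not required.
(c) does not operate outdoor seating on a public sidewalk; years in business 24 ≥ 22 → Commercial Permit not required.
(d) years in business 24 > 14; employees 79 < 107; revenue $675,000 < $825,000 → Municipal Permit not required.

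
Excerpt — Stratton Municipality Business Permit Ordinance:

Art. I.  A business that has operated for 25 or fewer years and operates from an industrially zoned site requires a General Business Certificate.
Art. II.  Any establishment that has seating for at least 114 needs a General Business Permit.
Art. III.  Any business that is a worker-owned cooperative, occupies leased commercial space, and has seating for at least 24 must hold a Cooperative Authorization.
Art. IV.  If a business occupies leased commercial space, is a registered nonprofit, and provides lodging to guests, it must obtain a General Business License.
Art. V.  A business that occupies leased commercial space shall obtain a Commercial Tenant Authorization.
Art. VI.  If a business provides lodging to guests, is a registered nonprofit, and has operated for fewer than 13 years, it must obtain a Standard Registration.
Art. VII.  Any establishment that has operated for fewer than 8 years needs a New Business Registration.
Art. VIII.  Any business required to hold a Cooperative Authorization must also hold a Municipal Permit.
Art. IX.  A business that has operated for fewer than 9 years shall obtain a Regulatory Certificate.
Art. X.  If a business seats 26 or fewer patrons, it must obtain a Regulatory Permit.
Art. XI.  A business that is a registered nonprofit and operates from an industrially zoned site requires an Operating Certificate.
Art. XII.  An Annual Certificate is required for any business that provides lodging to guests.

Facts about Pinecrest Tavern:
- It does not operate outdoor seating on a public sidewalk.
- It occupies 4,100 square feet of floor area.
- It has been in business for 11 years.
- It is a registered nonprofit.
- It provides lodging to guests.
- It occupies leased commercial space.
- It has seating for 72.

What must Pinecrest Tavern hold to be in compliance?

Annual Certificate, Commercial Tenant Authorization, General Business License, Standard Registration

Art. I. years in business 11 ≤ 25; occupies leased commercial space (not: operates from an industrially zoned site) → General Business Certificate not required.
Art. II. seating 72 < 114 → General Business Permit not required.
Art. III. is a registered nonprofit (not: is a worker-owned cooperative); occupies leased commercial space; seating 72 ≥ 24 → Cooperative Authorization not required.
Art. IV. occupies leased commercial space; is a registered nonprofit; provides lodging to guests → General Business License required.
Art. V. occupies leased commercial space → Commercial Tenant Authorization required.
Art. VI. provides lodging to guests; is a registered nonprofit; years in business 11 < 13 → Standard Registration required.
Art. VII. years in business 11 ≥ 8 → New Business Registration not required.
Art. VIII. Cooperative Authorization is not required → no effect.
Art. IX. years in business 11 ≥ 9 → Regulatory Certificate not required.
Art. X. seating 72 > 26 → Regulatory Permit not required.
Art. XI. is a registered nonprofit; occupies leased commercial space (not: operates from an industrially zoned site) → Operating Certificate not required.
Art. XII. provides lodging to guests → Annual Certificate required.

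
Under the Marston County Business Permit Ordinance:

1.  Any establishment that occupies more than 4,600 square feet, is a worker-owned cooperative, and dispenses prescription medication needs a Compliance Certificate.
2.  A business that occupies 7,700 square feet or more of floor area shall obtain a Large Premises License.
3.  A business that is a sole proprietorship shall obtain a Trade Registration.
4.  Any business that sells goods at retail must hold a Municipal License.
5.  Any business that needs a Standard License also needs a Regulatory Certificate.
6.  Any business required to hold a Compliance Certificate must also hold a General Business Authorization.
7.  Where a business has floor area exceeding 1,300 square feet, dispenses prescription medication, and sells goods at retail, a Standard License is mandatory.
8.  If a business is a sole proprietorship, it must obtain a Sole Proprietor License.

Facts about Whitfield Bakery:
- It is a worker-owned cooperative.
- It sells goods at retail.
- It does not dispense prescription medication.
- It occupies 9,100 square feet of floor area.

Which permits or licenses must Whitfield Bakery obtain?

Large Premises License, Municipal License

1. floor area 9,100 square feet > 4,600 square feet; is a worker-owned cooperative; does not dispense prescription medication → Compliance Certificate not required.
2. floor area 9,100 square feet ≥ 7,700 square feet → Large Premises License required.
3. is a worker-owned cooperative (not: is a sole proprietorship) → Trade Registration not required.
4. sells goods at retail → Municipal License required.
5. Standard License is not required → no effect.
6. Compliance Certificate is not required → no effect.
7. floor area 9,100 square feet > 1,300 square feet; does not dispense prescription medication; sells goods at retail → Standard License not required.
8. is a worker-owned cooperative (not: is a sole proprietorship) → Sole Proprietor License not required.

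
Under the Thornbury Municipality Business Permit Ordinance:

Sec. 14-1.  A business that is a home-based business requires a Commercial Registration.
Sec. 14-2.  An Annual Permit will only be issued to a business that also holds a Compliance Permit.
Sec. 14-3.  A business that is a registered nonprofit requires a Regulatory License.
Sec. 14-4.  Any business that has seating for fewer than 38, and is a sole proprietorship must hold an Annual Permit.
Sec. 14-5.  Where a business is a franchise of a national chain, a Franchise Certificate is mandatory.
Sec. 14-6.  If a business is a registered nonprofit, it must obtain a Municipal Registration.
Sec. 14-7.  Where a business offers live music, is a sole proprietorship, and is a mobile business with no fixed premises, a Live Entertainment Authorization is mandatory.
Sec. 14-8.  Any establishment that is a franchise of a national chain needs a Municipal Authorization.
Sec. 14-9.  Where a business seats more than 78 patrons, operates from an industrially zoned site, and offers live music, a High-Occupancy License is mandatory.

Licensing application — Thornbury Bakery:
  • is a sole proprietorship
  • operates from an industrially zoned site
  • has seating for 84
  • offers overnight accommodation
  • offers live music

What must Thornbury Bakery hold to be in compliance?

High-Occupancy License

Sec. 14-1. operates from an industrially zoned site (not: is a home-based business) → Commercial Registration not required.
Sec. 14-2. Annual Permit is not required → no effect.
Sec. 14-3. is a sole proprietorship (not: is a registered nonprofit) → Regulatory License not required.
Sec. 14-4. seating 84 ≥ 38; is a sole proprietorship → Annual Permit not required.
Sec. 14-5. is a sole proprietorship (not: is a franchise of a national chain) → Franchise Certificate not required.
Sec. 14-6. is a sole proprietorship (not: is a registered nonprofit) → Municipal Registration not required.
Sec. 14-7. offers live music; is a sole proprietorship; operates from an industrially zoned site (not: is a mobile business with no fixed premises) → Live Entertainment Authorization not required.
Sec. 14-8. is a sole proprietorship (not: is a franchise of a national chain) → Municipal Authorization not required.
Sec. 14-9. seating 84 > 78; operates from an industrially zoned site; offers live music → High-Occupancy License required.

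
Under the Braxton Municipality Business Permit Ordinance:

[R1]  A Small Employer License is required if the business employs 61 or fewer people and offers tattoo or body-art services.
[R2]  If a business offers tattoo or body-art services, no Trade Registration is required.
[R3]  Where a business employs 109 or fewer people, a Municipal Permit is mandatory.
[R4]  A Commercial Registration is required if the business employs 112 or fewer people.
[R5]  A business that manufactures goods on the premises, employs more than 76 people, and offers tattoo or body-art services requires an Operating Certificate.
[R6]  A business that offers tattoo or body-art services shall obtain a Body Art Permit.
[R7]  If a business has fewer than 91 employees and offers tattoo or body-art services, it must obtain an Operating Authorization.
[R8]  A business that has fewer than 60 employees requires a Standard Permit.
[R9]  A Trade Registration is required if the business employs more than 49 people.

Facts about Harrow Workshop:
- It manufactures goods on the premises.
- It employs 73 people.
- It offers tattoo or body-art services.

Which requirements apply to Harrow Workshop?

[R1] employees 73 > 61; offers tattoo or body-art services → Small Employer License not required.
[R2] offers tattoo or body-art services → exempt from Trade Registration.
[R3] employees 73 ≤ 109 → Municipal Permit required.
[R4] employees 73 ≤ 112 → Commercial Registration required.
[R5] manufactures goods on the premises; employees 73 ≤ 76; offers tattoo or body-art services → Operating Certificate not required.
[R6] offers tattoo or body-art services → Body Art Permit required.
[R7] employees 73 < 91; offers tattoo or body-art services → Operating Authorization required.
[R8] employees 73 ≥ 60 → Standard Permit not required.
[R9] employees 73 > 49 → Trade Registration required.

Body Art Permit, Commercial Registration, Municipal Permit, Operating Authorization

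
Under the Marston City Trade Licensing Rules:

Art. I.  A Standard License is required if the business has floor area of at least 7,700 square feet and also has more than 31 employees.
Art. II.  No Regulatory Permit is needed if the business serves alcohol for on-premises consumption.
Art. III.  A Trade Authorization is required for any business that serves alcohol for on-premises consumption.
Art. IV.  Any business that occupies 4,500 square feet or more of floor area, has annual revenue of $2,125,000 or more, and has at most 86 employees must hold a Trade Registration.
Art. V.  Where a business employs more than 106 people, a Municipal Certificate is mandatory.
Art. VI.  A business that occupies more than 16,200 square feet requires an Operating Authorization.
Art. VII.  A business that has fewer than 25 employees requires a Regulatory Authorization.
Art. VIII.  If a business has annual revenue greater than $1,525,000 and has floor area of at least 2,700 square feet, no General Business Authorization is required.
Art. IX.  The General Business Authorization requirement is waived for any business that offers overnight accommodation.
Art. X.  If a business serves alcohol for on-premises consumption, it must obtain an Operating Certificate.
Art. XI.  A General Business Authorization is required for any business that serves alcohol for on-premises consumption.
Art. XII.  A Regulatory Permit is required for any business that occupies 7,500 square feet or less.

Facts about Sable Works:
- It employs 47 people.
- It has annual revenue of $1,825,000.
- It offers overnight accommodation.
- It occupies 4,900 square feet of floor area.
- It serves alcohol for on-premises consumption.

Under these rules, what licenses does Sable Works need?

Operating Certificate, Trade Authorization

Art. I. floor area 4,900 square feet < 7,700 square feet; employees 47 > 31 → Standard License not required.
Art. II. serves alcohol for on-premises consumption → exempt from Regulatory Permit.
Art. III. serves alcohol for on-premises consumption → Trade Authorization required.
Art. IV. floor area 4,900 square feet ≥ 4,500 square feet; revenue $1,825,000 < $2,125,000; employees 47 ≤ 86 → Trade Registration not required.
Art. V. employees 47 ≤ 106 → Municipal Certificate not required.
Art. VI. floor area 4,900 square feet ≤ 16,200 square feet → Operating Authorization not required.
Art. VII. employees 47 ≥ 25 → Regulatory Authorization not required.
Art. VIII. revenue $1,825,000 > $1,525,000; floor area 4,900 square feet ≥ 2,700 square feet → exempt from General Business Authorization.
Art. IX. offers overnight accommodation → exempt from General Business Authorization.
Art. X. serves alcohol for on-premises consumption → Operating Certificate required.
Art. XI. serves alcohol for on-premises consumption → General Business Authorization required.
Art. XII. floor area 4,900 square feet ≤ 7,500 square feet → Regulatory Permit required.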